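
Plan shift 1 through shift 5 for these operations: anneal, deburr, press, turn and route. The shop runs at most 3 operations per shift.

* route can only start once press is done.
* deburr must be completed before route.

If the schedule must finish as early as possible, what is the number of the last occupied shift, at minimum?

The precedence chain requires at least 2 distinct shifts.
With at most 3 per shift and 5 operations, at least 2 shifts are needed.
2 works (last occupied shift: shift 2): for example anneal in shift 1, press in shift 1, turn in shift 2, deburr in shift 1, route in shift 2.

2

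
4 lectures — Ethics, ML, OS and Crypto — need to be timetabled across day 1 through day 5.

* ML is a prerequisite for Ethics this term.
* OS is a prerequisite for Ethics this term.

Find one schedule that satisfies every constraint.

Crypto=day 1, OS=day 1, ML=day 1, Ethics=day 2

Checking: ML(day 1) before Ethics(day 2); OS(day 1) before Ethics(day 2).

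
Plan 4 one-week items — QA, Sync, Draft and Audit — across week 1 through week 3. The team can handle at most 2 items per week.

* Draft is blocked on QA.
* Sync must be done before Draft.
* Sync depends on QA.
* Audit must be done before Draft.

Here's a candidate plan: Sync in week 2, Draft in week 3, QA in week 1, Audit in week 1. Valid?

Valid

Sync depends on QA — holds.
The team can handle at most 2 items per week — holds.
Sync must be done before Draft — holds.
Draft is blocked on QA — holds.
Audit must be done before Draft — holds.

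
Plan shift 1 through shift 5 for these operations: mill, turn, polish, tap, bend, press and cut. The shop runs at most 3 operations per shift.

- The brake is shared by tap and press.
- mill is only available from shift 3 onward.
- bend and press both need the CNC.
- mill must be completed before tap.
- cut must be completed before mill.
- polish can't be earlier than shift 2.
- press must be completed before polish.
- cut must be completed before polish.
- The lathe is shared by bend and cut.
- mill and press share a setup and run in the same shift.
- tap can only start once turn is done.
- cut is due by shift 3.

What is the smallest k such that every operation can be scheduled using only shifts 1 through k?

4 shifts

The precedence chain requires at least 3 distinct shifts.
With at most 3 per shift and 7 operations, at least 3 shifts are needed.
Propagating the time windows through the other constraints, polish can't land before shift 4, so the schedule must run through at least shift 4.
4 works (last occupied shift: shift 4): for example tap -> shift 4; press -> shift 3; turn -> shift 1; bend -> shift 2; cut -> shift 1; mill -> shift 3; polish -> shift 4.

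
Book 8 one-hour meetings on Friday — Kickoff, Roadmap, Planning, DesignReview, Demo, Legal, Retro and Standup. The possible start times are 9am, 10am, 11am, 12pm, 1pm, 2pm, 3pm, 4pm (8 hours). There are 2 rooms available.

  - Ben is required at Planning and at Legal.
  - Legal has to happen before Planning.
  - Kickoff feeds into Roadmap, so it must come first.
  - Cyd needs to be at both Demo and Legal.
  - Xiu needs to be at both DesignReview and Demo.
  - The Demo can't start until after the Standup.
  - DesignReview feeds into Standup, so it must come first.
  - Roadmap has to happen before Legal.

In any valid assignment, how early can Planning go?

12pm

Precedence pushes Planning to at least 12pm.
Planning at 12pm is achievable: Planning -> 12pm, Retro -> 11am, Legal -> 11am, Roadmap -> 10am, Kickoff -> 9am, DesignReview -> 9am, Standup -> 10am, Demo -> 12pm.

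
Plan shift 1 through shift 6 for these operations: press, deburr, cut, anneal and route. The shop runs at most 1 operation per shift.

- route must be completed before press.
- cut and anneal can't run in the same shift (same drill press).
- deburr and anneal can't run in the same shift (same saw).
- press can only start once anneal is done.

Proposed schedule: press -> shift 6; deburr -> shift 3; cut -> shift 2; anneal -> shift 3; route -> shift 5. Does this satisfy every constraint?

route must be completed before press — holds.
The shop runs at most 1 operation per shift — violated.
cut and anneal can't run in the same shift (same drill press) — holds.
press can only start once anneal is done — holds.
deburr and anneal can't run in the same shift (same saw) — violated.

No. deburr and anneal can't run in the same shift (same saw) is not satisfied.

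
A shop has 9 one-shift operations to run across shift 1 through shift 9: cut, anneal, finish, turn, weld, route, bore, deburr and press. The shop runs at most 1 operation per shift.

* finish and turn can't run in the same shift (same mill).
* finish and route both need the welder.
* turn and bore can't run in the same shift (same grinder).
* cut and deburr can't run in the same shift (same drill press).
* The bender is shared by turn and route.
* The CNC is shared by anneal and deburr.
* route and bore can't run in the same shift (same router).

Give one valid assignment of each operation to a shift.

cut in shift 1, weld in shift 5, finish in shift 3, turn in shift 4, press in shift 9, bore in shift 7, anneal in shift 2, deburr in shift 8, route in shift 6

Checking: finish(shift 3) != route(shift 6); turn(shift 4) != route(shift 6); anneal(shift 2) != deburr(shift 8); finish(shift 3) != turn(shift 4); cut(shift 1) != deburr(shift 8); route(shift 6) != bore(shift 7); turn(shift 4) != bore(shift 7); max 1 per shift (cap 1).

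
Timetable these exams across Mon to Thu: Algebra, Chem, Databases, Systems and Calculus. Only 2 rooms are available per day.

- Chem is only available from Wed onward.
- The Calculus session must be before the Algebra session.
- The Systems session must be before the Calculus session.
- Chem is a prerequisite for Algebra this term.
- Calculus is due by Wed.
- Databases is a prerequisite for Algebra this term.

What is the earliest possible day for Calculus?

Precedence pushes Calculus to at least Tue; Calculus's own window allows nothing later than Wed.
Calculus at Tue is achievable: Chem -> Wed; Databases -> Mon; Algebra -> Thu; Systems -> Mon; Calculus -> Tue.

Tue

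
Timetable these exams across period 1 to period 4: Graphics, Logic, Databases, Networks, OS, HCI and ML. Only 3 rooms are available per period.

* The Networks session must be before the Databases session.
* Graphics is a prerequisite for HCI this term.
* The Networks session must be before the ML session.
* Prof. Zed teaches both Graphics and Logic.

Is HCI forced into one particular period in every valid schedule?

No

HCI can be period 2 (e.g. OS in period 1; Networks in period 1; HCI in period 2; Logic in period 3; ML in period 2; Databases in period 2; Graphics in period 1) or period 3 (e.g. Graphics -> period 1; Networks -> period 1; Databases -> period 2; Logic -> period 2; OS -> period 1; ML -> period 2; HCI -> period 3).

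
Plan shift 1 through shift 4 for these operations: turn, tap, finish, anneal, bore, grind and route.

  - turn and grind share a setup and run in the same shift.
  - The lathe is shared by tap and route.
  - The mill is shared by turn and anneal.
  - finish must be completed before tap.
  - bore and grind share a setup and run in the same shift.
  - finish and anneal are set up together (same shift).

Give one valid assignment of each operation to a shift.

bore in shift 2; route in shift 1; turn in shift 2; finish in shift 1; tap in shift 2; anneal in shift 1; grind in shift 2

Checking: finish(shift 1) before tap(shift 2); turn(shift 2) != anneal(shift 1); tap(shift 2) != route(shift 1); bore = grind = shift 2; turn = grind = shift 2; finish = anneal = shift 1.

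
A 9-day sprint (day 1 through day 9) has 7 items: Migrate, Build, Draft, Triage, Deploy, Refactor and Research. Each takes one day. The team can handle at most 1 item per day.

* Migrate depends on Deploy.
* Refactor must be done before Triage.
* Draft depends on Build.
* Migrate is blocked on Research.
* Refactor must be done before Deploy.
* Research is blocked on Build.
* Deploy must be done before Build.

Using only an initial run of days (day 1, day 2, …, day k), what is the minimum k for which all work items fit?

The precedence chain requires at least 5 distinct days.
With at most 1 per day and 7 work items, at least 7 days are needed.
7 works (last occupied day: day 7): for example Draft in day 6, Triage in day 7, Refactor in day 1, Research in day 4, Deploy in day 2, Build in day 3, Migrate in day 5.

7 days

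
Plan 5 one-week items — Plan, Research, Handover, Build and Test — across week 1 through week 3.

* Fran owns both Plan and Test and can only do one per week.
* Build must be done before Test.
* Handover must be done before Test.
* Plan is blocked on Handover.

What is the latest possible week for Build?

Downstream work caps Build at week 2.
Build at week 2 is achievable: Research -> week 1; Test -> week 3; Plan -> week 2; Handover -> week 1; Build -> week 2.

week 2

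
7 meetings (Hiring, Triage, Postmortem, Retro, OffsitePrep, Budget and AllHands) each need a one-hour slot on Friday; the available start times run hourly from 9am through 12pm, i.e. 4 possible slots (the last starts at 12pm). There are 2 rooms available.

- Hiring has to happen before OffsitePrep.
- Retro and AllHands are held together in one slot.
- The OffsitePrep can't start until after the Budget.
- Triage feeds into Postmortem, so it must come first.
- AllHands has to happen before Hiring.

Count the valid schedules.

13

Splitting on Hiring: it can be 10am (5), 11am (8). Listing each branch's schedules as (Triage, Postmortem, Retro, OffsitePrep, Budget, AllHands):
Hiring=10am: (10am,11am,9am,12pm,11am,9am) (10am,12pm,9am,12pm,11am,9am) (11am,12pm,9am,11am,10am,9am) (11am,12pm,9am,12pm,10am,9am) (11am,12pm,9am,12pm,11am,9am) — 5.
Hiring=11am: (9am,11am,10am,12pm,9am,10am) (9am,12pm,10am,12pm,9am,10am) (9am,12pm,10am,12pm,11am,10am) (10am,11am,9am,12pm,10am,9am) (10am,12pm,9am,12pm,10am,9am) (10am,12pm,9am,12pm,11am,9am) (11am,12pm,9am,12pm,10am,9am) (11am,12pm,10am,12pm,9am,10am) — 8.
Summing: 5 + 8 = 13.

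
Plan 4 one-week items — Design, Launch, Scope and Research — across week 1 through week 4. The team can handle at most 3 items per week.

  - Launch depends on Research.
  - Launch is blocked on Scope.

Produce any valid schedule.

Design -> week 1; Launch -> week 2; Research -> week 1; Scope -> week 1

Checking: Research(week 1) before Launch(week 2); Scope(week 1) before Launch(week 2); max 3 per week (cap 3).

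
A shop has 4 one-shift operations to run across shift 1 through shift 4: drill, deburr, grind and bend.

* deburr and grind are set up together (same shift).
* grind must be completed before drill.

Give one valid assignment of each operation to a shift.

bend -> shift 1; drill -> shift 2; grind -> shift 1; deburr -> shift 1

Checking: grind(shift 1) before drill(shift 2); deburr = grind = shift 1.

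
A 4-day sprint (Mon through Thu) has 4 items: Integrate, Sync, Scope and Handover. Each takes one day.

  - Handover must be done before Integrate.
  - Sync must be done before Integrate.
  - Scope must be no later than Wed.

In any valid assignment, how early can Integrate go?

Tue

Precedence pushes Integrate to at least Tue.
Integrate at Tue is achievable: Integrate -> Tue, Sync -> Mon, Handover -> Mon, Scope -> Mon.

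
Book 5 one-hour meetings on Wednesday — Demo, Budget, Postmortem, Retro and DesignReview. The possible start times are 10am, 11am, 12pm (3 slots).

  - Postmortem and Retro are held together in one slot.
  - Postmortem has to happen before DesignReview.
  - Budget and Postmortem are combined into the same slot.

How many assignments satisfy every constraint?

Splitting on Demo: it can be 10am (3), 11am (3), 12pm (3). Listing each branch's schedules as (Budget, Postmortem, Retro, DesignReview):
Demo=10am: (10am,10am,10am,11am) (10am,10am,10am,12pm) (11am,11am,11am,12pm) — 3.
Demo=11am: (10am,10am,10am,11am) (10am,10am,10am,12pm) (11am,11am,11am,12pm) — 3.
Demo=12pm: (10am,10am,10am,11am) (10am,10am,10am,12pm) (11am,11am,11am,12pm) — 3.
Summing: 3 + 3 + 3 = 9.

9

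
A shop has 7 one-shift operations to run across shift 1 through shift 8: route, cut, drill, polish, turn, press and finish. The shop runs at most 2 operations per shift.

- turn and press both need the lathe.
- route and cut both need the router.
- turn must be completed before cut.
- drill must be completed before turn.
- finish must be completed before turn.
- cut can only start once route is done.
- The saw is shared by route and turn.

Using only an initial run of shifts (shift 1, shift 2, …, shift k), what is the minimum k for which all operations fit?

4

The precedence chain requires at least 3 distinct shifts.
With at most 2 per shift and 7 operations, at least 4 shifts are needed.
4 works (last occupied shift: shift 4): for example finish in shift 1; cut in shift 4; route in shift 3; drill in shift 1; polish in shift 2; turn in shift 2; press in shift 3.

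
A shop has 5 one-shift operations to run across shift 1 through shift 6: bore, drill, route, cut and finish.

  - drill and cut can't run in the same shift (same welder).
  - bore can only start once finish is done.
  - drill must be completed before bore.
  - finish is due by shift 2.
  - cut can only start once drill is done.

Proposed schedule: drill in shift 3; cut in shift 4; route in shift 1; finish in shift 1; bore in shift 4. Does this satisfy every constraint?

bore can only start once finish is done — holds.
drill and cut can't run in the same shift (same welder) — holds.
cut can only start once drill is done — holds.
drill must be completed before bore — holds.
finish is due by shift 2 — holds.

Valid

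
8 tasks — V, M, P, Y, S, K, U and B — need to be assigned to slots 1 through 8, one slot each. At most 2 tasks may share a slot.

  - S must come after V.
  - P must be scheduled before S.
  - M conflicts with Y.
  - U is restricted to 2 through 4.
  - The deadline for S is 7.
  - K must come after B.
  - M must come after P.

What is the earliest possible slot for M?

Precedence pushes M to at least 2.
M at 2 is achievable: V=1, U=2, Y=4, S=3, K=4, P=1, B=3, M=2.

2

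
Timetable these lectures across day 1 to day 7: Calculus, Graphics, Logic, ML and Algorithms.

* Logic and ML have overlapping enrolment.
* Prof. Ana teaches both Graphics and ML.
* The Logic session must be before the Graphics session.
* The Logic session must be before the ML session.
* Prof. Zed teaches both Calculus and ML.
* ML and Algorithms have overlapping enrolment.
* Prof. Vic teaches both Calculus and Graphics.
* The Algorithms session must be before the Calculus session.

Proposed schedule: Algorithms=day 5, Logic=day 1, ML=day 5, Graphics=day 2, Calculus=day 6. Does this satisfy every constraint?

The Logic session must be before the Graphics session — holds.
Prof. Vic teaches both Calculus and Graphics — holds.
Logic and ML have overlapping enrolment — holds.
Prof. Zed teaches both Calculus and ML — holds.
The Logic session must be before the ML session — holds.
Prof. Ana teaches both Graphics and ML — holds.
ML and Algorithms have overlapping enrolment — violated.
The Algorithms session must be before the Calculus session — holds.

No. ML and Algorithms have overlapping enrolment is not satisfied.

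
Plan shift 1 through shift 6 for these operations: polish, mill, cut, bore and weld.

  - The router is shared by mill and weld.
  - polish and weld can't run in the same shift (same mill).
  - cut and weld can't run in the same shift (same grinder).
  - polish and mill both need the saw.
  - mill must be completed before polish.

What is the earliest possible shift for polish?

Precedence pushes polish to at least shift 2.
polish at shift 2 is achievable: bore -> shift 1; mill -> shift 1; weld -> shift 3; cut -> shift 1; polish -> shift 2.

shift 2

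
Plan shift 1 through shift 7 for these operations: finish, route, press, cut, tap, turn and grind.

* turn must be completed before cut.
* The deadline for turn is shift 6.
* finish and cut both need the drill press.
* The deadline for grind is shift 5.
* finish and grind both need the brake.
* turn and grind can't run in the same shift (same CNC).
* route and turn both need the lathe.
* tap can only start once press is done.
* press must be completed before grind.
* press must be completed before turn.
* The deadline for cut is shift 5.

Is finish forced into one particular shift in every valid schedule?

No

finish can be shift 1 (e.g. route -> shift 1; tap -> shift 2; grind -> shift 3; press -> shift 1; turn -> shift 2; finish -> shift 1; cut -> shift 3) or shift 2 (e.g. turn in shift 2, route in shift 1, cut in shift 3, press in shift 1, finish in shift 2, tap in shift 2, grind in shift 3).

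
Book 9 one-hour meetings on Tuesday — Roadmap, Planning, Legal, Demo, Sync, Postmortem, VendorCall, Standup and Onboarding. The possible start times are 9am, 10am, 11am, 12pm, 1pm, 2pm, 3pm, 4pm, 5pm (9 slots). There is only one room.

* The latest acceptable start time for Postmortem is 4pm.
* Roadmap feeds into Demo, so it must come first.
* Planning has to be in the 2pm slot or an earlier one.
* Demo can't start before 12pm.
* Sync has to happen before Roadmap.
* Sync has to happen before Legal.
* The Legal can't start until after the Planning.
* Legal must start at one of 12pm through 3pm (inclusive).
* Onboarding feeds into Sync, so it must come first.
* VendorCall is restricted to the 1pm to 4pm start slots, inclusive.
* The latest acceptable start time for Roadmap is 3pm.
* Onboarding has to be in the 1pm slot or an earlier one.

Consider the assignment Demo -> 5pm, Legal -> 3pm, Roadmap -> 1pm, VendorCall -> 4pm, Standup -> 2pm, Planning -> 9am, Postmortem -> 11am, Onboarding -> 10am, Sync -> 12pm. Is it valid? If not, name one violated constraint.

Roadmap feeds into Demo, so it must come first — holds.
Sync has to happen before Roadmap — holds.
Onboarding has to be in the 1pm slot or an earlier one — holds.
The latest acceptable start time for Postmortem is 4pm — holds.
The Legal can't start until after the Planning — holds.
Planning has to be in the 2pm slot or an earlier one — holds.
Demo can't start before 12pm — holds.
Onboarding feeds into Sync, so it must come first — holds.
VendorCall is restricted to the 1pm to 4pm start slots, inclusive — holds.
There is only one room — holds.
The latest acceptable start time for Roadmap is 3pm — holds.
Sync has to happen before Legal — holds.
Legal must start at one of 12pm through 3pm (inclusive) — holds.

Valid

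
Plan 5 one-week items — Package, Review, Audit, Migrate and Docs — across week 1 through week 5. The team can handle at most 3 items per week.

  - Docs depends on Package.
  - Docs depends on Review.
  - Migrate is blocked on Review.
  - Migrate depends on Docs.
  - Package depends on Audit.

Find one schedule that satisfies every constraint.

Package -> week 2, Review -> week 1, Docs -> week 3, Migrate -> week 4, Audit -> week 1

Checking: Package(week 2) before Docs(week 3); Review(week 1) before Docs(week 3); Audit(week 1) before Package(week 2); Review(week 1) before Migrate(week 4); Docs(week 3) before Migrate(week 4); max 2 per week (cap 3).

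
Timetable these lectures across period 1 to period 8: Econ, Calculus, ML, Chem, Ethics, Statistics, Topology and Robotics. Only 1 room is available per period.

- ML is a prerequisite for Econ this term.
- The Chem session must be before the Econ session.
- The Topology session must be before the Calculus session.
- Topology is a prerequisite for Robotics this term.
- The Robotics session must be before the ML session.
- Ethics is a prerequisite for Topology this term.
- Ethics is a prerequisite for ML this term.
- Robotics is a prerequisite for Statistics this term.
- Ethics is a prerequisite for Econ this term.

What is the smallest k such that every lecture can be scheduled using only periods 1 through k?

8 periods

The precedence chain requires at least 5 distinct periods.
With at most 1 per period and 8 lectures, at least 8 periods are needed.
8 works (last occupied period: period 8): for example Topology=period 2, Statistics=period 8, ML=period 4, Ethics=period 1, Chem=period 5, Calculus=period 7, Econ=period 6, Robotics=period 3.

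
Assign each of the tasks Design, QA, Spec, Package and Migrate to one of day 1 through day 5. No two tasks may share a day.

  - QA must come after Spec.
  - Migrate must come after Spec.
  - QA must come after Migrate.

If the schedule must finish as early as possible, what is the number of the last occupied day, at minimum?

day 5

The precedence chain requires at least 3 distinct days.
With at most 1 per day and 5 tasks, at least 5 days are needed.
5 works (last occupied day: day 5): for example Design -> day 4, Migrate -> day 2, Spec -> day 1, Package -> day 5, QA -> day 3.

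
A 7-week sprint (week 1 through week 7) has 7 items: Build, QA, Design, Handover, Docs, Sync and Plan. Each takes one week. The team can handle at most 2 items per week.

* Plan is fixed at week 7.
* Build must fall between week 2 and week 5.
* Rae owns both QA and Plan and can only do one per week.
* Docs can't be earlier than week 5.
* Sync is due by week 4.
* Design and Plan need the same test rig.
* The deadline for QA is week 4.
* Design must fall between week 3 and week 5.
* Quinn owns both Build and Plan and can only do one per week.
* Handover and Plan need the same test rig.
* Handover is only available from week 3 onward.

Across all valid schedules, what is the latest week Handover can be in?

week 6

Handover is available from week 3.
Handover at week 6 is achievable: Sync=week 1; Build=week 2; Plan=week 7; Docs=week 5; Handover=week 6; QA=week 1; Design=week 3.
Nothing later works — the conflict and capacity constraints rule out every week after week 6.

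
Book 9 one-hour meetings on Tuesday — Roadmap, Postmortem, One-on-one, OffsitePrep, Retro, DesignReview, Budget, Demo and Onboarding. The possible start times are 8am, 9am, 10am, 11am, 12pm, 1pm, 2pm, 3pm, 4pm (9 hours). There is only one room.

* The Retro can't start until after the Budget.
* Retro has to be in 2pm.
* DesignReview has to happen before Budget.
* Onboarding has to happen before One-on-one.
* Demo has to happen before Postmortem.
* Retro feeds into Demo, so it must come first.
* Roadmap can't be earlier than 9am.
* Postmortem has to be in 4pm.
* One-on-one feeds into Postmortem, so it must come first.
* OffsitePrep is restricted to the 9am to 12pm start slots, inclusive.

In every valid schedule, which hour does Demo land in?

3pm

Retro is fixed at 2pm and must come before Demo, so Demo is at least 3pm.
Postmortem is fixed at 4pm and must come after Demo, so Demo is at most 3pm.
So Demo must be 3pm.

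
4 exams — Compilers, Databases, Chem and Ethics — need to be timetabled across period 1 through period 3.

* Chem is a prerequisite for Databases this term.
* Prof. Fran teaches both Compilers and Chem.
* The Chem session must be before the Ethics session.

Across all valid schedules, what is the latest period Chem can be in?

period 2

Downstream work caps Chem at period 2.
Chem at period 2 is achievable: Compilers in period 1, Ethics in period 3, Chem in period 2, Databases in period 3.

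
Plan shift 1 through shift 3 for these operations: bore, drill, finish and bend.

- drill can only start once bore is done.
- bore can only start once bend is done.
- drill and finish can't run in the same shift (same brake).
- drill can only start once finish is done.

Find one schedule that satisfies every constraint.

finish -> shift 1, drill -> shift 3, bore -> shift 2, bend -> shift 1

Checking: bend(shift 1) before bore(shift 2); finish(shift 1) before drill(shift 3); bore(shift 2) before drill(shift 3); drill(shift 3) != finish(shift 1).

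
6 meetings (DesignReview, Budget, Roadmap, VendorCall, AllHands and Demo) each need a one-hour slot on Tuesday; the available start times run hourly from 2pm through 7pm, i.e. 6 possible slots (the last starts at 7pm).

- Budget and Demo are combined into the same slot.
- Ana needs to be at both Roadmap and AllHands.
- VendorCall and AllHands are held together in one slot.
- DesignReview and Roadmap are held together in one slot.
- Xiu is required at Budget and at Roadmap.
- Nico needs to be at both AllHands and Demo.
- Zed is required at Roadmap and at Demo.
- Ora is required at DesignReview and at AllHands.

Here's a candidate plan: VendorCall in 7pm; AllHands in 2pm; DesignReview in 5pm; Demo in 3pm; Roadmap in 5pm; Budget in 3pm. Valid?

VendorCall and AllHands are held together in one slot — violated.
Zed is required at Roadmap and at Demo — holds.
Budget and Demo are combined into the same slot — holds.
Ora is required at DesignReview and at AllHands — holds.
DesignReview and Roadmap are held together in one slot — holds.
Ana needs to be at both Roadmap and AllHands — holds.
Xiu is required at Budget and at Roadmap — holds.
Nico needs to be at both AllHands and Demo — holds.

No. VendorCall and AllHands are held together in one slot is not satisfied.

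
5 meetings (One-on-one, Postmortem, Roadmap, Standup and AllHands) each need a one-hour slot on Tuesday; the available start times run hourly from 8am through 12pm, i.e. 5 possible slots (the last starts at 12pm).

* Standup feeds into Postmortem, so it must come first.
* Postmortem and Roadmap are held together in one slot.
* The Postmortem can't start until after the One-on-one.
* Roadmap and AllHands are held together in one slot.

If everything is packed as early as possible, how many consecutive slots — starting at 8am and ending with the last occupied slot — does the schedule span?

The precedence chain requires at least 2 distinct slots.
2 works (last occupied slot: 9am): for example Postmortem=9am; Standup=8am; One-on-one=8am; AllHands=9am; Roadmap=9am.

2 slots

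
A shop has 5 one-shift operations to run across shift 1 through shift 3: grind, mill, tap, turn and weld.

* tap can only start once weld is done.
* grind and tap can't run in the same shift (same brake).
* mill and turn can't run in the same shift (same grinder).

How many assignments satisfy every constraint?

Splitting on grind: it can be shift 1 (18), shift 2 (12), shift 3 (6). Listing each branch's schedules as (mill, tap, turn, weld) by shift number:
grind=shift 1: (1,2,2,1) (1,2,3,1) (1,3,2,1) (1,3,2,2) (1,3,3,1) (1,3,3,2) (2,2,1,1) (2,2,3,1) (2,3,1,1) (2,3,1,2) (2,3,3,1) (2,3,3,2) (3,2,1,1) (3,2,2,1) (3,3,1,1) (3,3,1,2) (3,3,2,1) (3,3,2,2) — 18.
grind=shift 2: (1,3,2,1) (1,3,2,2) (1,3,3,1) (1,3,3,2) (2,3,1,1) (2,3,1,2) (2,3,3,1) (2,3,3,2) (3,3,1,1) (3,3,1,2) (3,3,2,1) (3,3,2,2) — 12.
grind=shift 3: (1,2,2,1) (1,2,3,1) (2,2,1,1) (2,2,3,1) (3,2,1,1) (3,2,2,1) — 6.
Summing: 18 + 12 + 6 = 36.

36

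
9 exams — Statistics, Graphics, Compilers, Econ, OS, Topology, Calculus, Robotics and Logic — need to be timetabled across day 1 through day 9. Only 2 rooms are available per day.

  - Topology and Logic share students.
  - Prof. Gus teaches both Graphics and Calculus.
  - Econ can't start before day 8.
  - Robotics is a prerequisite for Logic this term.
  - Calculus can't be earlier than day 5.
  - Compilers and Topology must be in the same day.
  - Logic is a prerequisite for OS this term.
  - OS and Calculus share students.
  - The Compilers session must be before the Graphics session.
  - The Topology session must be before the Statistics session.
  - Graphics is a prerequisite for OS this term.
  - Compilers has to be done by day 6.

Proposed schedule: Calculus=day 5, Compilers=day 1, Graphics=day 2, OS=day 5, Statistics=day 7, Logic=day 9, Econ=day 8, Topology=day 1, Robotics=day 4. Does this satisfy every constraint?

No — it violates: Logic is a prerequisite for OS this term

Graphics is a prerequisite for OS this term — holds.
Compilers has to be done by day 6 — holds.
Robotics is a prerequisite for Logic this term — holds.
Only 2 rooms are available per day — holds.
Prof. Gus teaches both Graphics and Calculus — holds.
Compilers and Topology must be in the same day — holds.
Calculus can't be earlier than day 5 — holds.
The Compilers session must be before the Graphics session — holds.
Logic is a prerequisite for OS this term — violated.
Econ can't start before day 8 — holds.
The Topology session must be before the Statistics session — holds.
Topology and Logic share students — holds.
OS and Calculus share students — violated.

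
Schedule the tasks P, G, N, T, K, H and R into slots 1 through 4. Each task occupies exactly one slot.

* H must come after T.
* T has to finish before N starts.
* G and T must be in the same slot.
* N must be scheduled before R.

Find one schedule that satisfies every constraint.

K -> 1, T -> 1, P -> 1, H -> 2, N -> 2, G -> 1, R -> 3

Checking: T(1) before H(2); N(2) before R(3); T(1) before N(2); G = T = 1.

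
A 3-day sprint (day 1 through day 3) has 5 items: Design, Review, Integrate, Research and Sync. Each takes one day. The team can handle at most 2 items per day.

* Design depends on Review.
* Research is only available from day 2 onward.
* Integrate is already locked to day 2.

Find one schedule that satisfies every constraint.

Sync=day 1; Review=day 1; Research=day 2; Design=day 3; Integrate=day 2

Checking: Review(day 1) before Design(day 3); Research=day 2 in [day 2,day 3]; Integrate=day 2 in [day 2,day 2]; max 2 per day (cap 2).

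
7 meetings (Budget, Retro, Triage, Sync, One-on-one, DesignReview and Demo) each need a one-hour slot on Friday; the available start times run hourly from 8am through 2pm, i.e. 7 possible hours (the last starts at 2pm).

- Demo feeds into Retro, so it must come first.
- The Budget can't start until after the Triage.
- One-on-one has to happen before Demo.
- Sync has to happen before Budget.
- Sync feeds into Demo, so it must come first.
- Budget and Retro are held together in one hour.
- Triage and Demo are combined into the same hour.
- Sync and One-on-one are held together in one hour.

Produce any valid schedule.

Triage=9am, One-on-one=8am, DesignReview=8am, Budget=10am, Demo=9am, Sync=8am, Retro=10am

Checking: Sync(8am) before Demo(9am); Triage(9am) before Budget(10am); Demo(9am) before Retro(10am); Sync(8am) before Budget(10am); One-on-one(8am) before Demo(9am); Sync = One-on-one = 8am; Triage = Demo = 9am; Budget = Retro = 10am.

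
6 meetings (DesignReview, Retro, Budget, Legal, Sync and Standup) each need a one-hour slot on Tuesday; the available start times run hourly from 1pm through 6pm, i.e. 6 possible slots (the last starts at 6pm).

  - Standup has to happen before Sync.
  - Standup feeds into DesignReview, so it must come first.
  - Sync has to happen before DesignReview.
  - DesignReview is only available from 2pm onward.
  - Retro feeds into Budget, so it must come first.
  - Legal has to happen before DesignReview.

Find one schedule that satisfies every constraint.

Budget -> 2pm, Retro -> 1pm, Legal -> 1pm, Standup -> 1pm, Sync -> 2pm, DesignReview -> 3pm

Checking: Legal(1pm) before DesignReview(3pm); Standup(1pm) before Sync(2pm); Standup(1pm) before DesignReview(3pm); Retro(1pm) before Budget(2pm); Sync(2pm) before DesignReview(3pm); DesignReview=3pm in [2pm,6pm].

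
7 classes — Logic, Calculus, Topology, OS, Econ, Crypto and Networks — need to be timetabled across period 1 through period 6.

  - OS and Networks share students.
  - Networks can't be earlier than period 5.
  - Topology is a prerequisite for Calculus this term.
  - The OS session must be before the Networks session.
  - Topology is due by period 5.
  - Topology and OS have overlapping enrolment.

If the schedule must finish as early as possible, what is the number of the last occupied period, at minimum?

period 5

The precedence chain requires at least 2 distinct periods.
Networks can't be placed before period 5, so the schedule must run through at least period 5.
5 works (last occupied period: period 5): for example Crypto=period 1, OS=period 2, Networks=period 5, Topology=period 1, Calculus=period 2, Logic=period 1, Econ=period 1.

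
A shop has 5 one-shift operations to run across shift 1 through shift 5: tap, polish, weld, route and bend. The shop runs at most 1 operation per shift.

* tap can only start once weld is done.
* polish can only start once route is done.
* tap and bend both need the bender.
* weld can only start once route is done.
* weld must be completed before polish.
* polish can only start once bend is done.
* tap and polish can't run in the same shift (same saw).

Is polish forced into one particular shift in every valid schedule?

polish can be shift 4 (e.g. route -> shift 1, polish -> shift 4, bend -> shift 3, weld -> shift 2, tap -> shift 5) or shift 5 (e.g. tap in shift 3, bend in shift 4, route in shift 1, weld in shift 2, polish in shift 5).

No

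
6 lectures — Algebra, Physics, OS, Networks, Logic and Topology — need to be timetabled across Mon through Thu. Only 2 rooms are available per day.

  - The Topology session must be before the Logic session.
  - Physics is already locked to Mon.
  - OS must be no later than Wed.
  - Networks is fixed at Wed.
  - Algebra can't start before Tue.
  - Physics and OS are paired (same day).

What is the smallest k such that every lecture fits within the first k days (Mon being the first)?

3 days

The precedence chain requires at least 2 distinct days.
With at most 2 per day and 6 lectures, at least 3 days are needed.
Networks can't be placed before Wed — that is day 3 counting from Mon — so the schedule must run through at least 3 days.
3 works (last occupied day: Wed): for example Networks=Wed; Logic=Wed; Topology=Tue; OS=Mon; Algebra=Tue; Physics=Mon.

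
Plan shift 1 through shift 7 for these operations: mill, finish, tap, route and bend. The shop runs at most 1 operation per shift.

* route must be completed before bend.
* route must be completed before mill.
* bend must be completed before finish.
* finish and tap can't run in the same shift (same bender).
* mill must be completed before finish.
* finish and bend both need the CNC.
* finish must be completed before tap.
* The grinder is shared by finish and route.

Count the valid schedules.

42

Splitting on mill: it can be shift 2 (10), shift 3 (14), shift 4 (12), shift 5 (6). Listing each branch's schedules as (finish, tap, route, bend) by shift number:
mill=shift 2: (4,5,1,3) (4,6,1,3) (4,7,1,3) (5,6,1,3) (5,6,1,4) (5,7,1,3) (5,7,1,4) (6,7,1,3) (6,7,1,4) (6,7,1,5) — 10.
mill=shift 3: (4,5,1,2) (4,6,1,2) (4,7,1,2) (5,6,1,2) (5,6,1,4) (5,6,2,4) (5,7,1,2) (5,7,1,4) (5,7,2,4) (6,7,1,2) (6,7,1,4) (6,7,1,5) (6,7,2,4) (6,7,2,5) — 14.
mill=shift 4: (5,6,1,2) (5,6,1,3) (5,6,2,3) (5,7,1,2) (5,7,1,3) (5,7,2,3) (6,7,1,2) (6,7,1,3) (6,7,1,5) (6,7,2,3) (6,7,2,5) (6,7,3,5) — 12.
mill=shift 5: (6,7,1,2) (6,7,1,3) (6,7,1,4) (6,7,2,3) (6,7,2,4) (6,7,3,4) — 6.
Summing: 10 + 14 + 12 + 6 = 42.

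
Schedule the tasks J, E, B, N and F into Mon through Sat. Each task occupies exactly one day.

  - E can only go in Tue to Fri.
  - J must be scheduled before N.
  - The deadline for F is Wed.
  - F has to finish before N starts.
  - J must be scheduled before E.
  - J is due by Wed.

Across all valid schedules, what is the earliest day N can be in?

Precedence pushes N to at least Tue.
N at Tue is achievable: E in Tue; F in Mon; J in Mon; N in Tue; B in Mon.

Tue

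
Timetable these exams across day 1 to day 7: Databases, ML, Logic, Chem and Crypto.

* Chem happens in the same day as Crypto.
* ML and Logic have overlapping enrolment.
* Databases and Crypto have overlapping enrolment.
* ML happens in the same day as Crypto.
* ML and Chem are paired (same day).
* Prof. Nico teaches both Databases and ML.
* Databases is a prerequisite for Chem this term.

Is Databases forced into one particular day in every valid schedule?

No

Databases can be day 1 (e.g. Chem in day 2, Logic in day 1, ML in day 2, Databases in day 1, Crypto in day 2) or day 2 (e.g. ML=day 3; Chem=day 3; Crypto=day 3; Logic=day 1; Databases=day 2).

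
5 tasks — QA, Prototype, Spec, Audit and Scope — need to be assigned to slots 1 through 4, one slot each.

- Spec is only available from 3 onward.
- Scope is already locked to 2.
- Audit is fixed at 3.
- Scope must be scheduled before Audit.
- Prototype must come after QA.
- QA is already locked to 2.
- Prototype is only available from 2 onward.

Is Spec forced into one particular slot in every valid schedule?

No

Spec can be 3 (e.g. Audit=3; QA=2; Spec=3; Scope=2; Prototype=3) or 4 (e.g. QA=2, Audit=3, Prototype=3, Spec=4, Scope=2).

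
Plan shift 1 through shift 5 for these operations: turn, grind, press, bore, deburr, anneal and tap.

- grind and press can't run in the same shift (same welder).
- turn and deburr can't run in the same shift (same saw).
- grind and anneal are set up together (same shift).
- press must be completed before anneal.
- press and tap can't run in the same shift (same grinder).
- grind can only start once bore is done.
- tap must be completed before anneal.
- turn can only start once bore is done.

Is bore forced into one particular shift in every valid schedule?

bore can be shift 1 (e.g. turn in shift 2; bore in shift 1; grind in shift 3; anneal in shift 3; deburr in shift 1; press in shift 1; tap in shift 2) or shift 2 (e.g. deburr in shift 1, press in shift 1, turn in shift 3, bore in shift 2, tap in shift 2, grind in shift 3, anneal in shift 3).

No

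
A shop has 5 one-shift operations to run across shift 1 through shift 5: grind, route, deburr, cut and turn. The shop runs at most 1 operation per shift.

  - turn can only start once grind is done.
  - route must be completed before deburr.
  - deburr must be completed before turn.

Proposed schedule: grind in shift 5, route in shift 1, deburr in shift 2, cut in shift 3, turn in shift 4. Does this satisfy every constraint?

deburr must be completed before turn — holds.
turn can only start once grind is done — violated.
The shop runs at most 1 operation per shift — holds.
route must be completed before deburr — holds.

No — it violates: turn can only start once grind is done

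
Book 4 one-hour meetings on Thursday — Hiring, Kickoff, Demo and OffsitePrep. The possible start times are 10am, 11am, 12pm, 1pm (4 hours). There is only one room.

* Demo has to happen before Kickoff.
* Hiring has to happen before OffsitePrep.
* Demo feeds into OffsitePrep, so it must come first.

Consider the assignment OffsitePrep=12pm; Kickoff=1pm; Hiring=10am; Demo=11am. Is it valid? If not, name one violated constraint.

Yes

Demo feeds into OffsitePrep, so it must come first — holds.
There is only one room — holds.
Hiring has to happen before OffsitePrep — holds.
Demo has to happen before Kickoff — holds.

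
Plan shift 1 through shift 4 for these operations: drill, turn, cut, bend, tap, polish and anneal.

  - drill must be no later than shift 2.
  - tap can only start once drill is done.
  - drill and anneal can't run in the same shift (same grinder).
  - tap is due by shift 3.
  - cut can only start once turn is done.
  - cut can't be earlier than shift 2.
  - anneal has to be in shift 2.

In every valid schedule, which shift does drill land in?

shift 1

drill's window is shift 1–shift 2.
anneal is fixed at shift 2, and drill can't share a shift with anneal.
So drill must be shift 1.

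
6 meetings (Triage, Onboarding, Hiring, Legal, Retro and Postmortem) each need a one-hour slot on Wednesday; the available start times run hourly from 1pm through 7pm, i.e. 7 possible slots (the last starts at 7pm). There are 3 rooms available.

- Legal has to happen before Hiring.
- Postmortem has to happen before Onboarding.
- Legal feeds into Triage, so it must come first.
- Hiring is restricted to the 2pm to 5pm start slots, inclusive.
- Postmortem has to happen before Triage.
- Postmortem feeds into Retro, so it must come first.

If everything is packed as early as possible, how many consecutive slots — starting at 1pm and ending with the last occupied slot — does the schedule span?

The precedence chain requires at least 2 distinct slots.
With at most 3 per slot and 6 meetings, at least 2 slots are needed.
Could 2 slots be enough, i.e. nothing placed later than 2pm? No: Hiring's window within 2 slots is {2pm}; Retro must come after Postmortem (at 1pm or later) → {2pm}; Postmortem must come before Retro (at 2pm or earlier) → {1pm}; Triage must come after Legal (at 1pm or later) → {2pm}; Onboarding must come after Postmortem (at 1pm or later) → {2pm}; that puts Triage, Onboarding, Hiring and Retro all in 2pm — more than 3 per slot.
So 2 slots is not enough.
3 works (last occupied slot: 3pm): for example Legal -> 1pm, Triage -> 2pm, Retro -> 3pm, Postmortem -> 1pm, Onboarding -> 2pm, Hiring -> 2pm.

3 slots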